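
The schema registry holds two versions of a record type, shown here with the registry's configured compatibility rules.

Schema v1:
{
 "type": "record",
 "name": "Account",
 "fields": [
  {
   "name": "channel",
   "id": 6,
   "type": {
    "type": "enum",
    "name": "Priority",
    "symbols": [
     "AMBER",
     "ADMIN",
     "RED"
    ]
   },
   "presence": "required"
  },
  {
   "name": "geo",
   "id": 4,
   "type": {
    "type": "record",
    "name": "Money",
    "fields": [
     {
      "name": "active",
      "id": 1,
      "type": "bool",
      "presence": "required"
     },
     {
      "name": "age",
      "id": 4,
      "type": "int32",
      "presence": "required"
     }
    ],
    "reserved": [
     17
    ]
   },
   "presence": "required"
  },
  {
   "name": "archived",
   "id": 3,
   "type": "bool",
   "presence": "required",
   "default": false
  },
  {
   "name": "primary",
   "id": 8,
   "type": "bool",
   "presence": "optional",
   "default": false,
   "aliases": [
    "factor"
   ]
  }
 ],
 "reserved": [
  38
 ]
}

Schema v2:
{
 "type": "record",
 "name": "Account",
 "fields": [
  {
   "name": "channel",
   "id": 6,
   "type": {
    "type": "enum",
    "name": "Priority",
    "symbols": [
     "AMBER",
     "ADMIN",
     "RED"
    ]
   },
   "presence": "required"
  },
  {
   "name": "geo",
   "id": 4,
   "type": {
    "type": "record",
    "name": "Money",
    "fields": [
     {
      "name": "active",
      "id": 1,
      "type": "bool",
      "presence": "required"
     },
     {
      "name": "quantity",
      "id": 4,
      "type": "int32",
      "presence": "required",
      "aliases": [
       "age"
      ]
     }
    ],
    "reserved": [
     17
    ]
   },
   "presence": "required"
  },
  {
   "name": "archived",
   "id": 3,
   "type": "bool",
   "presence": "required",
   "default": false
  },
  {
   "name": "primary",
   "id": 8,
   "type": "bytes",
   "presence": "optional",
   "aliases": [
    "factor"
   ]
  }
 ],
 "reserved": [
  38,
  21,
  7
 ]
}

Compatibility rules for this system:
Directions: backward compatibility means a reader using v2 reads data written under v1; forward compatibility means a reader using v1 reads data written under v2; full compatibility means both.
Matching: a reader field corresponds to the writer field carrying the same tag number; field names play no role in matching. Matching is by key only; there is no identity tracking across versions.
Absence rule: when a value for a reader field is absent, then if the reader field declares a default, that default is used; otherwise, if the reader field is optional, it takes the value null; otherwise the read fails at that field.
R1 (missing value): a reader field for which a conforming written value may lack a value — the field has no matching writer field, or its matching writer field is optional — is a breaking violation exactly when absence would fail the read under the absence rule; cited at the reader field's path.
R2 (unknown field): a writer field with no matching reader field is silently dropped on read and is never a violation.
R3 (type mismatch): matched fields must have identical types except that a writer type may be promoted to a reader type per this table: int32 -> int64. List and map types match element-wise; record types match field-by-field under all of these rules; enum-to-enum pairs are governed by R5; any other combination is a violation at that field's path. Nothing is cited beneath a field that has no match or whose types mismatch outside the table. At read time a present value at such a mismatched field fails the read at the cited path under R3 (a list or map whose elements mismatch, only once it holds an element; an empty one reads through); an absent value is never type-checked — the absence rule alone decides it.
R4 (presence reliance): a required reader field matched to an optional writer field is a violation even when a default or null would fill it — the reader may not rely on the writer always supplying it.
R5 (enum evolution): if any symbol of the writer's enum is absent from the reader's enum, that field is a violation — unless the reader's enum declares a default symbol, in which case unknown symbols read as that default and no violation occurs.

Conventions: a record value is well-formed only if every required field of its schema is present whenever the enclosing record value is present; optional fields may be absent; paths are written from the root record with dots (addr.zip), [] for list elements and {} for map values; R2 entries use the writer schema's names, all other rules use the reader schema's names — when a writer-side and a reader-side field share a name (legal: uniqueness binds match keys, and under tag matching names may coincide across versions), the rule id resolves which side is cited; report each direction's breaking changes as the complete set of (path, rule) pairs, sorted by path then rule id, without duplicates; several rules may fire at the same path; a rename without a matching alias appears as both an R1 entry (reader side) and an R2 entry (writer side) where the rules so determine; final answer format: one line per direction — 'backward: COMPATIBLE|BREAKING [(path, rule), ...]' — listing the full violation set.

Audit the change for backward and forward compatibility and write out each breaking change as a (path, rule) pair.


in Account below, arrows point writer -> reader
backward on Account — v2 reading data written by v1:
  channel <- channel (Priority -> Priority, writer required)
  geo <- geo (Money -> Money, writer required)
  archived <- archived (bool -> bool, writer required)
  primary <- primary (bool -> bytes, writer optional)
  geo.active <- geo.active (bool -> bool, writer required)
  geo.quantity <- geo.age (int32 -> int32, writer required)
  rule R3 violated at primary
  => 1 violation(s): backward is BREAKING for Account
forward on Account — v1 reading data written by v2:
  channel <- channel (Priority -> Priority, writer required)
  geo <- geo (Money -> Money, writer required)
  archived <- archived (bool -> bool, writer required)
  primary <- primary (bytes -> bool, writer optional)
  geo.active <- geo.active (bool -> bool, writer required)
  geo.age <- geo.quantity (int32 -> int32, writer required)
  rule R3 violated at primary
  => 1 violation(s): forward is BREAKING for Account

backward: BREAKING [(primary, R3)]; forward: BREAKING [(primary, R3)]


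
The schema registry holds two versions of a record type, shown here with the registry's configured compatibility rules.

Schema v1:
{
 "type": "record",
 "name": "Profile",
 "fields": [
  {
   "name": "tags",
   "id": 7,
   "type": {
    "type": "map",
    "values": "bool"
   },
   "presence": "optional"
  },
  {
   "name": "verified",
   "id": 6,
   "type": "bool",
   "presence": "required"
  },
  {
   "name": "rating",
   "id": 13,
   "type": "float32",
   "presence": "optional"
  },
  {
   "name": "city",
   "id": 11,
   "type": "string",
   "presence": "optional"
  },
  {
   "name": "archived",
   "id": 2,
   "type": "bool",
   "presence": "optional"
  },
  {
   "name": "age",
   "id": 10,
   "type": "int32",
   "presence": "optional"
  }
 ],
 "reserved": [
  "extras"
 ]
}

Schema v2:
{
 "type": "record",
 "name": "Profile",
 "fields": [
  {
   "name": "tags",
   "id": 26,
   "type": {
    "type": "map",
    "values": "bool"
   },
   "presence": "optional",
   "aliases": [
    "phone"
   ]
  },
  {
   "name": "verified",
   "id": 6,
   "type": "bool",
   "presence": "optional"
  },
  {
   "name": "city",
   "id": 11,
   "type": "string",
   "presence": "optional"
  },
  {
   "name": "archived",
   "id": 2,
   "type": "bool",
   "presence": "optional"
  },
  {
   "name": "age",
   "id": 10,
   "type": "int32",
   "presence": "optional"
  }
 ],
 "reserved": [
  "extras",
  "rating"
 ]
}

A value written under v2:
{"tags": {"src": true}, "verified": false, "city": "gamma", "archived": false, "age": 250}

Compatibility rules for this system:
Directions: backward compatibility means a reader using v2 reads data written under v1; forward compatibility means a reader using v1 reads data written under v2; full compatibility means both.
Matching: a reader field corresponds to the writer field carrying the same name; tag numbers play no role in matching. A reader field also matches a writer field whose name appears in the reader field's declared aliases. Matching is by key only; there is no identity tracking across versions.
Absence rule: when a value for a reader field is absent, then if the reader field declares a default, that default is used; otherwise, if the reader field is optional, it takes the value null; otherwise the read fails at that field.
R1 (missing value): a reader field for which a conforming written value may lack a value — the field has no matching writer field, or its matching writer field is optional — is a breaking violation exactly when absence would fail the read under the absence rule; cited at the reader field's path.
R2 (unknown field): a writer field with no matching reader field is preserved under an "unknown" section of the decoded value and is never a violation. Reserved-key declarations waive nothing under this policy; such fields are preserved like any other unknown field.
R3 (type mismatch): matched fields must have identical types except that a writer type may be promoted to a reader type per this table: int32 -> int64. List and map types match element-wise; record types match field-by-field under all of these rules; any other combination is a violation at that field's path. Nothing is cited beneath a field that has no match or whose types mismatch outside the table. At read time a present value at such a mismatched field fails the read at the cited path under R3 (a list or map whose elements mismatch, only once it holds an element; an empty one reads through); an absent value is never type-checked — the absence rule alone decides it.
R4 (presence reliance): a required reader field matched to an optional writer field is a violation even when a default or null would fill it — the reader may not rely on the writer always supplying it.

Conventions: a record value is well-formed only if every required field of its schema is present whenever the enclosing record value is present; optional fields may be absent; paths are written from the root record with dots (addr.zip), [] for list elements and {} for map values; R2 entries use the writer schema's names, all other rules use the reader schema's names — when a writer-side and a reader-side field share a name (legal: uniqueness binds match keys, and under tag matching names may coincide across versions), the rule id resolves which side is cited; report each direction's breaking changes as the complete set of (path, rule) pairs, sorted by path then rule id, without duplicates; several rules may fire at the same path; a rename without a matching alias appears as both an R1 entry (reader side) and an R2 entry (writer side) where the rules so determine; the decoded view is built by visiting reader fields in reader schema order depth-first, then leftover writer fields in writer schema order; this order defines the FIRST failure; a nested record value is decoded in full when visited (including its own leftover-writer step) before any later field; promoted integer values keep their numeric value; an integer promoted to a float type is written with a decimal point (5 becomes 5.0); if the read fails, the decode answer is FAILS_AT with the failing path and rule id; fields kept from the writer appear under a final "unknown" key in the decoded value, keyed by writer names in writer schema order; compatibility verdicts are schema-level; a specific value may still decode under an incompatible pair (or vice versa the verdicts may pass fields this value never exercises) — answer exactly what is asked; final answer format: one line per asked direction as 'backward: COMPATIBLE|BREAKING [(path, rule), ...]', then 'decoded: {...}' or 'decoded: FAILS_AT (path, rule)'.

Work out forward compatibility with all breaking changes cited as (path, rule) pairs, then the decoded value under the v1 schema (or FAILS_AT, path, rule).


each type pair in Profile: writer, then reader
forward analysis of Profile with v1 as reader and v2 as writer:
  writer optional, map<string, bool> -> map<string, bool>: reader tags maps from writer tags
  writer optional, bool -> bool: reader verified maps from writer verified
  rating: no writer-side match
  writer optional, string -> string: reader city maps from writer city
  writer optional, bool -> bool: reader archived maps from writer archived
  writer optional, int32 -> int32: reader age maps from writer age
  violation R1 at verified
  violation R4 at verified
  => 2 violation(s): forward is BREAKING for Profile
decoding the Profile value with the v1 reader:
  tags := {"src": true}
  verified := false
  rating := null (absent, optional -> null)
  city := "gamma"
  archived := false
  age := 250
  => decoded: {"tags": {"src": true}, "verified": false, "rating": null, "city": "gamma", "archived": false, "age": 250}
the rest of the Profile diff is inert for this question:
  field tags in record Profile: tag 7 changed to 26 -> triggers nothing under Profile's printed rules — same verdict
  removed field rating from record Profile (its key "rating" joins the reserved list) -> triggers nothing under Profile's printed rules — same verdict

forward: BREAKING [(verified, R1), (verified, R4)]; decoded: {"tags": {"src": true}, "verified": false, "rating": null, "city": "gamma", "archived": false, "age": 250}


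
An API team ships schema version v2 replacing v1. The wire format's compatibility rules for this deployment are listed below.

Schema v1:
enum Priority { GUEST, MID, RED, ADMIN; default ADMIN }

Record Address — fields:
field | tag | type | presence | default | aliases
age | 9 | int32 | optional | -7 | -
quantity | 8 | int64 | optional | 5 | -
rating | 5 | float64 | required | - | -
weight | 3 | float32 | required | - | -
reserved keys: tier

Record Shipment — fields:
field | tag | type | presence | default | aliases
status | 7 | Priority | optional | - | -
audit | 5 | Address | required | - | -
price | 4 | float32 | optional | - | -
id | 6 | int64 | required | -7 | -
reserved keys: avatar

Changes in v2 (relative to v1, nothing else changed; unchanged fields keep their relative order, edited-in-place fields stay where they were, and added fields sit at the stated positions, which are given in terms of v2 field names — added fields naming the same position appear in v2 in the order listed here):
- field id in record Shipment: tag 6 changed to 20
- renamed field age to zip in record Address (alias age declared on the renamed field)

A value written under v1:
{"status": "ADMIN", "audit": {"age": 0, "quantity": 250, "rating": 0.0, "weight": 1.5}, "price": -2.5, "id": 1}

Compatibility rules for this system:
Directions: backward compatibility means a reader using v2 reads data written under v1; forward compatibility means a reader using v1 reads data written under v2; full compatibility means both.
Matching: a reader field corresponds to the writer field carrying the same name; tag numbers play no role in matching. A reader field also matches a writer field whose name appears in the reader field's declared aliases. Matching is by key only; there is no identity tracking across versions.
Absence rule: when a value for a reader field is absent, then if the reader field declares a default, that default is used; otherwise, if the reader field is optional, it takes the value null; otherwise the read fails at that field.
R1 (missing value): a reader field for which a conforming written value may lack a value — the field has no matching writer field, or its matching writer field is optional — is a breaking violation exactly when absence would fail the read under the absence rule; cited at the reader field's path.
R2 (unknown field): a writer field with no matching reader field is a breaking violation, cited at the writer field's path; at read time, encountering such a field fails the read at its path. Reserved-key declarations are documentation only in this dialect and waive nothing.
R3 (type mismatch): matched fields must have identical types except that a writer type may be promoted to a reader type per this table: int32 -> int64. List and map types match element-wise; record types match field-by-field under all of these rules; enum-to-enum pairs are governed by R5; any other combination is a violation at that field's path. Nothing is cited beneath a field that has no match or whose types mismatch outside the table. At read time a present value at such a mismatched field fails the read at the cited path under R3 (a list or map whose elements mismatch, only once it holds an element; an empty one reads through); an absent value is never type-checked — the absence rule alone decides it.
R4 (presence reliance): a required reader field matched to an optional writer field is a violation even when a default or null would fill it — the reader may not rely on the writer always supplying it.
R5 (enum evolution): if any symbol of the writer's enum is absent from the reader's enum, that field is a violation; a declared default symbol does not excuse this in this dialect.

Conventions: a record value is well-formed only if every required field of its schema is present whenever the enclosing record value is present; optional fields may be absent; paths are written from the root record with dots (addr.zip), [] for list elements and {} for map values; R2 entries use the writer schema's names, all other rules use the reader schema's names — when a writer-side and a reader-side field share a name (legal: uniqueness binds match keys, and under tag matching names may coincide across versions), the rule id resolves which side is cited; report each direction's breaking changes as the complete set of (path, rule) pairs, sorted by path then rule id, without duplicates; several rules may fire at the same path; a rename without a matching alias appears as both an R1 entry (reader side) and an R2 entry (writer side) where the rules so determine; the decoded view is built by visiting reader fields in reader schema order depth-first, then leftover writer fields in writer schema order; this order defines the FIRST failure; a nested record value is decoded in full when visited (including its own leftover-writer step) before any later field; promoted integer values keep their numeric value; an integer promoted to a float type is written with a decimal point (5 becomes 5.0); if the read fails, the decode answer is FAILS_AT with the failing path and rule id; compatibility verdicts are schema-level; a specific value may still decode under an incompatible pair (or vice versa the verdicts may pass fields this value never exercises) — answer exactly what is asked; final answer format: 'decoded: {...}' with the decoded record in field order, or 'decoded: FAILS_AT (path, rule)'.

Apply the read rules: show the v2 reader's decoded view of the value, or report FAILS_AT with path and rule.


decoded: {"status": "ADMIN", "audit": {"zip": 0, "quantity": 250, "rating": 0.0, "weight": 1.5}, "price": -2.5, "id": 1}

each type pair in Shipment: writer, then reader
decode walk for Shipment under reader schema v2:
  status := "ADMIN"
  audit.zip := 0 (from writer age)
  audit.quantity := 250
  audit.rating := 0.0
  audit.weight := 1.5
  price := -2.5
  id := 1
  => decoded: {"status": "ADMIN", "audit": {"zip": 0, "quantity": 250, "rating": 0.0, "weight": 1.5}, "price": -2.5, "id": 1}
remaining Shipment differences; none change what is asked:
  field id in record Shipment: tag 6 changed to 20 -> no rule fires on it and the decoded Shipment view is identical with or without it


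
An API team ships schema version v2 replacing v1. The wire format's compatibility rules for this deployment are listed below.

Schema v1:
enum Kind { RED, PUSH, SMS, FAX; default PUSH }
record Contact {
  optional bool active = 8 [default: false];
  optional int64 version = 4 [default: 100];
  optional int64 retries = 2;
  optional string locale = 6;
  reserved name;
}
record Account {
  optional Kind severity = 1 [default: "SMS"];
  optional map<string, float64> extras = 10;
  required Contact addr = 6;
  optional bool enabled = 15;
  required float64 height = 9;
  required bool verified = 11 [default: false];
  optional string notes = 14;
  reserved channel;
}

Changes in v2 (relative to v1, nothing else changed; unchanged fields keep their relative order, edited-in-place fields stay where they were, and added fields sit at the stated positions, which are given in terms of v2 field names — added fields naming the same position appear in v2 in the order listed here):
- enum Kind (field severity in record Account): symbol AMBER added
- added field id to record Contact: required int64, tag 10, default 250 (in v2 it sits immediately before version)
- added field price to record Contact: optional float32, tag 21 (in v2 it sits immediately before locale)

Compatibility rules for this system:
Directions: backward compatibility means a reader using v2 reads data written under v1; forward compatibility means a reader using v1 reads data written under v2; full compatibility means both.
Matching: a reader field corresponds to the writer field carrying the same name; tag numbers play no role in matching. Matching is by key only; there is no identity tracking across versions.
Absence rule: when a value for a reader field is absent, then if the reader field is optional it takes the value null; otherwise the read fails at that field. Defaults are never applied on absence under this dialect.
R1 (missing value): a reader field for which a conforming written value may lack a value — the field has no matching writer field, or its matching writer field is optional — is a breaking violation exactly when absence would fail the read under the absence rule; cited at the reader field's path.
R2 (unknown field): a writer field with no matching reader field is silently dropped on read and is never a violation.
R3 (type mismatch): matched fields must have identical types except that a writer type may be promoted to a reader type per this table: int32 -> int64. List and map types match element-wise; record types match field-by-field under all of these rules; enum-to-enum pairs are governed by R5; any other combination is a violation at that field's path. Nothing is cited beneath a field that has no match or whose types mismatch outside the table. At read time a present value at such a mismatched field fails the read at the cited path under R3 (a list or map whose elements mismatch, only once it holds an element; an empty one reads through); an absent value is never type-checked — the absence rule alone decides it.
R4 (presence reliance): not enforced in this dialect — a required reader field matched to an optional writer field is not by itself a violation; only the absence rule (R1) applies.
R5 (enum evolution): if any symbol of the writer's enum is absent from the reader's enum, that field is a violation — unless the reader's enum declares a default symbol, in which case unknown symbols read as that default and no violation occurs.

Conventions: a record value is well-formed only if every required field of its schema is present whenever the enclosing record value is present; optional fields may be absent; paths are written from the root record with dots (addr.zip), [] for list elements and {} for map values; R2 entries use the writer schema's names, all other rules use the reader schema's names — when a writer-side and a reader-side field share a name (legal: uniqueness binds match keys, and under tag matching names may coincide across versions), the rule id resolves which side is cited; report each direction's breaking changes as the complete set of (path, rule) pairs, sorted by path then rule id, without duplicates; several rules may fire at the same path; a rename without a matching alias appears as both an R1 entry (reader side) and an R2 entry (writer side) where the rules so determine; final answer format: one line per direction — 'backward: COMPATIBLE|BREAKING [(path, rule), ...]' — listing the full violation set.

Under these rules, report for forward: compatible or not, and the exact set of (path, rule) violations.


forward: COMPATIBLE []

each type pair in Account: writer, then reader
checking forward for Account: reader v1 against writer v2:
  severity: Kind -> Kind, writer optional; from severity
  extras: map<string, float64> -> map<string, float64>, writer optional; from extras
  addr: Contact -> Contact, writer required; from addr
  enabled: bool -> bool, writer optional; from enabled
  height: float64 -> float64, writer required; from height
  verified: bool -> bool, writer required; from verified
  notes: string -> string, writer optional; from notes
  addr.active: bool -> bool, writer optional; from addr.active
  addr.version: int64 -> int64, writer optional; from addr.version
  addr.retries: int64 -> int64, writer optional; from addr.retries
  addr.locale: string -> string, writer optional; from addr.locale
  leftover writer field: addr.id
  leftover writer field: addr.price
  => no violations; forward on Account: COMPATIBLE
ruling out the remaining Account differences:
  enum Kind (field severity in record Account): symbol AMBER added -> inert for the asked Account verdict: nothing fires
  added field price to record Contact: optional float32, tag 21 (in v2 it sits immediately before locale) -> inert for the asked Account verdict: nothing fires
  added field id to record Contact: required int64, tag 10, default 250 (in v2 it sits immediately before version) -> affects backward compatibility only, which is not asked


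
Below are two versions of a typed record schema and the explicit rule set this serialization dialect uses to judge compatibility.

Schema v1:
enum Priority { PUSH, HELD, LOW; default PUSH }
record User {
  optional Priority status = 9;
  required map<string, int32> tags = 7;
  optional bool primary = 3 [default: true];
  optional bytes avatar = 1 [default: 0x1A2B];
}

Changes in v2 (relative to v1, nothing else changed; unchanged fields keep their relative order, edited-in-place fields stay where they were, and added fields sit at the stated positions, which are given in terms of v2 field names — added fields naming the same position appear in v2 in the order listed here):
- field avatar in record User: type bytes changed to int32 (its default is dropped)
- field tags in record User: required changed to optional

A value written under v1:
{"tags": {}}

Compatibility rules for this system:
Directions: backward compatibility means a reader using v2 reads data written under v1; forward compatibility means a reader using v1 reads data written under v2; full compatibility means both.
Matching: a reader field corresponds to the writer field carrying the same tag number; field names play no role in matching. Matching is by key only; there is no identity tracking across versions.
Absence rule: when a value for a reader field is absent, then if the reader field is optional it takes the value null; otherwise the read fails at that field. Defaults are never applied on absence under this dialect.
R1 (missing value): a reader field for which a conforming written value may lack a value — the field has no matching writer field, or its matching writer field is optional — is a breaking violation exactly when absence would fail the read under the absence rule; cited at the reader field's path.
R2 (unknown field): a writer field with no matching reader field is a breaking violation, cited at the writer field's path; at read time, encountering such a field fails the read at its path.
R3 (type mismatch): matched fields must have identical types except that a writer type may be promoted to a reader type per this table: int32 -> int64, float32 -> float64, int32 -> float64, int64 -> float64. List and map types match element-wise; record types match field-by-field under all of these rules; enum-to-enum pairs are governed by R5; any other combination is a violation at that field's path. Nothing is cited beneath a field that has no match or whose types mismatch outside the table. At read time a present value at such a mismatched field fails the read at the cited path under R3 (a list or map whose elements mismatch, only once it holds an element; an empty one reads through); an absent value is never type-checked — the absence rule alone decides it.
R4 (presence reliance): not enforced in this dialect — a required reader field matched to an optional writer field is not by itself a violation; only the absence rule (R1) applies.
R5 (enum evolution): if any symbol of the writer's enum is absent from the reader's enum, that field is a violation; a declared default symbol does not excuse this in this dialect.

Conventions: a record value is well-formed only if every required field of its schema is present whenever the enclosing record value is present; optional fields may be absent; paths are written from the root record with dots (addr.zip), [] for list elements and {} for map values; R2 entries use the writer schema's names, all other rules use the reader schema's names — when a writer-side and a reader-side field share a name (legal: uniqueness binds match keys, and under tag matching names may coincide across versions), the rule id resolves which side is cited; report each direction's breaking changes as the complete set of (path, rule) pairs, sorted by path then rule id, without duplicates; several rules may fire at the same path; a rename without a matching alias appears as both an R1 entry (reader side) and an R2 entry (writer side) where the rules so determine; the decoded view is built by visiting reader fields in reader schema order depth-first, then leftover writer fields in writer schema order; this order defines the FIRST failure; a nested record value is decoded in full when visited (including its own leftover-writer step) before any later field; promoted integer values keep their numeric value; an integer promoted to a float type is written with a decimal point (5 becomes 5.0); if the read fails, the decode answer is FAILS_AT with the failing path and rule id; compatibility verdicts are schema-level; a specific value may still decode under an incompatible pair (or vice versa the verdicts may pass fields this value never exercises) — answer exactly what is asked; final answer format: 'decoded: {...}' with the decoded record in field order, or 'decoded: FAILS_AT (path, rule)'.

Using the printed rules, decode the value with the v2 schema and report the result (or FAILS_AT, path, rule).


decoded: {"status": null, "tags": {}, "primary": null, "avatar": null}

each type pair in User: writer, then reader
decoding the User value with the v2 reader:
  status := null (absent, optional -> null)
  tags := {}
  primary := null (absent, optional -> null)
  avatar := null (absent, optional -> null)
  => decoded: {"status": null, "tags": {}, "primary": null, "avatar": null}
ruling out the remaining User differences:
  field avatar in record User: type bytes changed to int32 (its default is dropped) -> shifts the User verdicts, not this decode
  field tags in record User: required changed to optional -> shifts the User verdicts, not this decode


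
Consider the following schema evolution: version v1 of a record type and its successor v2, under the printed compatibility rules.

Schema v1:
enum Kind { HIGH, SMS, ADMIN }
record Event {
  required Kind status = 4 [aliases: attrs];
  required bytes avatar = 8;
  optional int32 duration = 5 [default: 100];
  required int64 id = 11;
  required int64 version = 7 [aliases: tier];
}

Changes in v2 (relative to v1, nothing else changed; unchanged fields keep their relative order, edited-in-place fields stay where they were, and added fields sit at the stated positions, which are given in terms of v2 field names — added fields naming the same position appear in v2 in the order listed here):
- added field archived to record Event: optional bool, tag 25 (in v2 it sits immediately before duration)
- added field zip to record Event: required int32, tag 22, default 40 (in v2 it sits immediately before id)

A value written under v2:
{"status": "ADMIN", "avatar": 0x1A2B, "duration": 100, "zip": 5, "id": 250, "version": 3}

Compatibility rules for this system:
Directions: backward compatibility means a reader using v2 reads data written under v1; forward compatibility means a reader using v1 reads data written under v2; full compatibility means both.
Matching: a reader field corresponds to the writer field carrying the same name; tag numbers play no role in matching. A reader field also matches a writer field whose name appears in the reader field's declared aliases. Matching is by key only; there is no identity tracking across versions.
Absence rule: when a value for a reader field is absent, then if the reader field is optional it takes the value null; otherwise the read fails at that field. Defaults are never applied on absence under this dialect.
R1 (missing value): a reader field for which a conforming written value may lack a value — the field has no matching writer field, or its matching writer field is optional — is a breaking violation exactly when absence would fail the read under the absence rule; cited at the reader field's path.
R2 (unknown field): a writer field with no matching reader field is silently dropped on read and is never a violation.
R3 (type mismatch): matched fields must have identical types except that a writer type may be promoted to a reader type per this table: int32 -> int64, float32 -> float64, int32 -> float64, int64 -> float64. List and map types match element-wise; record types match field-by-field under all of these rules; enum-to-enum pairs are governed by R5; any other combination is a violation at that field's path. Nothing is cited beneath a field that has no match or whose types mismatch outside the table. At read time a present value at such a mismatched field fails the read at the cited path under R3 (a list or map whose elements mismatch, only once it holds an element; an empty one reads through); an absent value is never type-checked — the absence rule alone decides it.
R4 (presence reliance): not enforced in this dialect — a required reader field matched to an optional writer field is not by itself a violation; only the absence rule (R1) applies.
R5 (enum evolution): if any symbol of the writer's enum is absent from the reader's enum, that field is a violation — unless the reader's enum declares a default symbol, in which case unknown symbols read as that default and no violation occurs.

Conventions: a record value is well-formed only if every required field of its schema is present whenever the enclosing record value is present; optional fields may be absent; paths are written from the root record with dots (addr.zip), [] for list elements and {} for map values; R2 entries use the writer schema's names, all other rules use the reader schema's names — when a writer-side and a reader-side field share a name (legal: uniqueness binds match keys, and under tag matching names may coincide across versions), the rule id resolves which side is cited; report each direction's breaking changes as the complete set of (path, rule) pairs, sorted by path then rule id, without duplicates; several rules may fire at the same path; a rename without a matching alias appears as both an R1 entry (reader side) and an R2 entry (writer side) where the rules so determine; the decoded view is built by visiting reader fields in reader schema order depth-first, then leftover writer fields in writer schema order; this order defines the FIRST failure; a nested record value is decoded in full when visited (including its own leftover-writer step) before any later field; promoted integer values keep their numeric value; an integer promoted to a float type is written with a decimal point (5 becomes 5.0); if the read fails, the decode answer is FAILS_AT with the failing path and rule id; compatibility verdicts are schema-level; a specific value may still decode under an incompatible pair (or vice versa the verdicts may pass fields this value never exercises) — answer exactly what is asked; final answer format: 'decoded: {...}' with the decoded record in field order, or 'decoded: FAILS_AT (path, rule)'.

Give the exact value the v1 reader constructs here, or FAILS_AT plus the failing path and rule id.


decoded: {"status": "ADMIN", "avatar": 0x1A2B, "duration": 100, "id": 250, "version": 3}

arrows below run writer -> reader for Event
decode (reader v1):
  status := "ADMIN"
  avatar := 0x1A2B
  duration := 100
  id := 250
  version := 3
  writer zip: unknown -> dropped
  => decoded: {"status": "ADMIN", "avatar": 0x1A2B, "duration": 100, "id": 250, "version": 3}
the other Event changes do not affect what is asked:
  added field zip to record Event: required int32, tag 22, default 40 (in v2 it sits immediately before id) -> shifts the Event verdicts, not this decode
  added field archived to record Event: optional bool, tag 25 (in v2 it sits immediately before duration) -> inert under this dialect — no rule fires on Event and the result does not move


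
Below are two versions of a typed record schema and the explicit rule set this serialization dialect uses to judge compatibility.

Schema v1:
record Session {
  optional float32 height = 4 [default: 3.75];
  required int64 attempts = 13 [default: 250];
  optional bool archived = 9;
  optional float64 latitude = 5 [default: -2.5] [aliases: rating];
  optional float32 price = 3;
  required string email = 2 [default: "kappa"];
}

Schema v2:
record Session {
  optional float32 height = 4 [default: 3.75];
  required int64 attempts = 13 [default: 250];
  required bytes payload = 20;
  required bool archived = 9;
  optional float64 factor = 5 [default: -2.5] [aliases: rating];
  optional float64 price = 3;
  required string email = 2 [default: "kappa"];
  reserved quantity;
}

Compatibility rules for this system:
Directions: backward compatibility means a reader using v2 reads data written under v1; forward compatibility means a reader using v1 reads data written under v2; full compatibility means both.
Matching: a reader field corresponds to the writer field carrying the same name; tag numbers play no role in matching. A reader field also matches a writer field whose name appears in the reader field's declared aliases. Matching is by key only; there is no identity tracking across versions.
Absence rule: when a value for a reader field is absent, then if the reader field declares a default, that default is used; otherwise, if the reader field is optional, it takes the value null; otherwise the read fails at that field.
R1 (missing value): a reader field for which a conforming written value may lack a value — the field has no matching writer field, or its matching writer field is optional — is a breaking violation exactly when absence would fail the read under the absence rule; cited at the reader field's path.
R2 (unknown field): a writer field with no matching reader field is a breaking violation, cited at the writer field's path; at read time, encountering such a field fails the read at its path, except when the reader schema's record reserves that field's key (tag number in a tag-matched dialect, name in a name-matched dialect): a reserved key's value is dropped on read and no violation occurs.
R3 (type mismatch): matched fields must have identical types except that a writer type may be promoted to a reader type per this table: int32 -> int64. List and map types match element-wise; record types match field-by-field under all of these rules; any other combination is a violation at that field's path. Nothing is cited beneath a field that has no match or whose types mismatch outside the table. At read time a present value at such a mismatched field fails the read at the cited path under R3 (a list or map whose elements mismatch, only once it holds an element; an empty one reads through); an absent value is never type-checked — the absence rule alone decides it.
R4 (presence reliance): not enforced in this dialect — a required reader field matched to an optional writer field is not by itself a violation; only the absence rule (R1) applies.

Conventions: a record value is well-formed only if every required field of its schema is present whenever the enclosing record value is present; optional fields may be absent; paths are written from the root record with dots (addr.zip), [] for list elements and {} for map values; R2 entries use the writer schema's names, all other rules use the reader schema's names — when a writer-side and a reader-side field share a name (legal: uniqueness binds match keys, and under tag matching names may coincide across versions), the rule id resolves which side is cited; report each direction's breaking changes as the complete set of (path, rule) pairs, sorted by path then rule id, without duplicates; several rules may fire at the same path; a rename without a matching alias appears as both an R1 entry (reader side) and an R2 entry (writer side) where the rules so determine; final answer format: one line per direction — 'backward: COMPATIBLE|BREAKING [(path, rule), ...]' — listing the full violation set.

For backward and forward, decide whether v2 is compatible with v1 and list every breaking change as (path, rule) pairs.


each type pair in Session: writer, then reader
backward analysis of Session with v2 as reader and v1 as writer:
  height: paired with writer height (float32 -> float32; writer optional)
  attempts: paired with writer attempts (int64 -> int64; writer required)
  no writer field matches reader payload
  archived: paired with writer archived (bool -> bool; writer optional)
  no writer field matches reader factor
  price: paired with writer price (float32 -> float64; writer optional)
  email: paired with writer email (string -> string; writer required)
  latitude (writer side), unknown to reader
  R1 fires at archived
  R2 fires at latitude
  R1 fires at payload
  R3 fires at price
  backward on Session therefore BREAKING (4)
forward analysis of Session with v1 as reader and v2 as writer:
  height: paired with writer height (float32 -> float32; writer optional)
  attempts: paired with writer attempts (int64 -> int64; writer required)
  archived: paired with writer archived (bool -> bool; writer required)
  no writer field matches reader latitude
  price: paired with writer price (float64 -> float32; writer optional)
  email: paired with writer email (string -> string; writer required)
  payload (writer side), unknown to reader
  factor (writer side), unknown to reader
  R2 fires at factor
  R2 fires at payload
  R3 fires at price
  forward on Session therefore BREAKING (3)

backward: BREAKING [(archived, R1), (latitude, R2), (payload, R1), (price, R3)]; forward: BREAKING [(factor, R2), (payload, R2), (price, R3)]
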